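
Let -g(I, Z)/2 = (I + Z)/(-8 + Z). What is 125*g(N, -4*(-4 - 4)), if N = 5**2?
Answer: -2375/4 ≈ -593.75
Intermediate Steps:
N = 25
g(I, Z) = -2*(I + Z)/(-8 + Z)
125*g(N, -4*(-4 - 4)) = 125*(2*(-1*25 - (-4)*(-4 - 4))/(-8 - 4*(-4 - 4))) = 125*(2*(-25 - (-4)*(-8))/(-8 - 4*(-8))) = 125*(2*(-25 - 1*32)/(-8 + 32)) = 125*(2*(-25 - 32)/24) = 125*(2*(1/24)*(-57)) = 125*(-19/4) = -2375/4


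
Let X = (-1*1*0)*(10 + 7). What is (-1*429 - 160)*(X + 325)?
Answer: -191425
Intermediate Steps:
X = 0 (X = -1*0*17 = 0*17 = 0)
(-1*429 - 160)*(X + 325) = (-1*429 - 160)*(0 + 325) = (-429 - 160)*325 = -589*325 = -191425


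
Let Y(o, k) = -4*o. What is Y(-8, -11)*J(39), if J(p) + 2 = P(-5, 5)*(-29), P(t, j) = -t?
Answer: -4704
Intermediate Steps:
J(p) = -147 (J(p) = -2 - 1*(-5)*(-29) = -2 + 5*(-29) = -2 - 145 = -147)
Y(-8, -11)*J(39) = -4*(-8)*(-147) = 32*(-147) = -4704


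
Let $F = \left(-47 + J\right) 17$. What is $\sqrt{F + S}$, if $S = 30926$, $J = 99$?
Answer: $\sqrt{31810} \approx 178.35$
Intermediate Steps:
$F = 884$ ($F = \left(-47 + 99\right) 17 = 52 \cdot 17 = 884$)
$\sqrt{F + S} = \sqrt{884 + 30926} = \sqrt{31810}$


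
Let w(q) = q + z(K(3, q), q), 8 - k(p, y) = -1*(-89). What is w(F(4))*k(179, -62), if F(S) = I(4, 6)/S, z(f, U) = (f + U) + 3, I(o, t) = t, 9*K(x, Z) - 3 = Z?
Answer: -1053/2 ≈ -526.50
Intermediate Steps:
K(x, Z) = ⅓ + Z/9
z(f, U) = 3 + U + f (z(f, U) = (U + f) + 3 = 3 + U + f)
k(p, y) = -81 (k(p, y) = 8 - (-1)*(-89) = 8 - 1*89 = 8 - 89 = -81)
F(S) = 6/S
w(q) = 10/3 + 19*q/9 (w(q) = q + (3 + q + (⅓ + q/9)) = q + (10/3 + 10*q/9) = 10/3 + 19*q/9)
w(F(4))*k(179, -62) = (10/3 + 19*(6/4)/9)*(-81) = (10/3 + 19*(6*(¼))/9)*(-81) = (10/3 + (19/9)*(3/2))*(-81) = (10/3 + 19/6)*(-81) = (13/2)*(-81) = -1053/2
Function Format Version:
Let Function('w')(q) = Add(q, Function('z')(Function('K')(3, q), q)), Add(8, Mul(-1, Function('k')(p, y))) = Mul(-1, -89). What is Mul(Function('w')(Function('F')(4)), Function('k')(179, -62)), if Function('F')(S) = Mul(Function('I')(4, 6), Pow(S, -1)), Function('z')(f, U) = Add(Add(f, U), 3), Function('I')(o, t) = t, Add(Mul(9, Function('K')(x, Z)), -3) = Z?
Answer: Rational(-1053, 2) ≈ -526.50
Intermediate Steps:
Function('K')(x, Z) = Add(Rational(1, 3), Mul(Rational(1, 9), Z))
Function('z')(f, U) = Add(3, U, f) (Function('z')(f, U) = Add(Add(U, f), 3) = Add(3, U, f))
Function('k')(p, y) = -81 (Function('k')(p, y) = Add(8, Mul(-1, Mul(-1, -89))) = Add(8, Mul(-1, 89)) = Add(8, -89) = -81)
Function('F')(S) = Mul(6, Pow(S, -1))
Function('w')(q) = Add(Rational(10, 3), Mul(Rational(19, 9), q)) (Function('w')(q) = Add(q, Add(3, q, Add(Rational(1, 3), Mul(Rational(1, 9), q)))) = Add(q, Add(Rational(10, 3), Mul(Rational(10, 9), q))) = Add(Rational(10, 3), Mul(Rational(19, 9), q)))
Mul(Function('w')(Function('F')(4)), Function('k')(179, -62)) = Mul(Add(Rational(10, 3), Mul(Rational(19, 9), Mul(6, Pow(4, -1)))), -81) = Mul(Add(Rational(10, 3), Mul(Rational(19, 9), Mul(6, Rational(1, 4)))), -81) = Mul(Add(Rational(10, 3), Mul(Rational(19, 9), Rational(3, 2))), -81) = Mul(Add(Rational(10, 3), Rational(19, 6)), -81) = Mul(Rational(13, 2), -81) = Rational(-1053, 2)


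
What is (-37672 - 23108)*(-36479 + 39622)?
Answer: -191031540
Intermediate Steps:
(-37672 - 23108)*(-36479 + 39622) = -60780*3143 = -191031540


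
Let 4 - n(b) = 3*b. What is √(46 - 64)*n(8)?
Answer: -60*I*√2 ≈ -84.853*I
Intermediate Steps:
n(b) = 4 - 3*b
√(46 - 64)*n(8) = √(46 - 64)*(4 - 3*8) = √(-18)*(4 - 24) = (3*I*√2)*(-20) = -60*I*√2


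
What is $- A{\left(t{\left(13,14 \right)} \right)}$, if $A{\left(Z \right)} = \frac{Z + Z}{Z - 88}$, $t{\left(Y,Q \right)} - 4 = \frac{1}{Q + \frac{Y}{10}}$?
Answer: $\frac{622}{6421} \approx 0.09687$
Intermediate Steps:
$t{\left(Y,Q \right)} = 4 + \frac{1}{Q + \frac{Y}{10}}$
$A{\left(Z \right)} = \frac{2 Z}{-88 + Z}$
$- A{\left(t{\left(13,14 \right)} \right)} = - \frac{2 \frac{2 \left(5 + 2 \cdot 13 + 20 \cdot 14\right)}{13 + 10 \cdot 14}}{-88 + \frac{2 \left(5 + 2 \cdot 13 + 20 \cdot 14\right)}{13 + 10 \cdot 14}} = - \frac{2 \frac{2 \left(5 + 26 + 280\right)}{13 + 140}}{-88 + \frac{2 \left(5 + 26 + 280\right)}{13 + 140}} = - \frac{2 \cdot 2 \cdot \frac{1}{153} \cdot 311}{-88 + 2 \cdot \frac{1}{153} \cdot 311} = - \frac{2 \cdot 622}{153 \left(-88 + \frac{622}{153}\right)} = - \frac{2 \cdot 622}{153 \left(- \frac{12842}{153}\right)} = - \frac{2 \cdot 622 \left(-153\right)}{153 \cdot 12842} = \left(-1\right) \left(- \frac{622}{6421}\right) = \frac{622}{6421}$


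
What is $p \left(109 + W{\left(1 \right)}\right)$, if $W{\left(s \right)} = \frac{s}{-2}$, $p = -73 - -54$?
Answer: $- \frac{4123}{2} \approx -2061.5$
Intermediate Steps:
$p = -19$ ($p = -73 + 54 = -19$)
$W{\left(s \right)} = - \frac{s}{2}$ ($W{\left(s \right)} = s \left(- \frac{1}{2}\right) = - \frac{s}{2}$)
$p \left(109 + W{\left(1 \right)}\right) = - 19 \left(109 - \frac{1}{2}\right) = \left(-19\right) \frac{217}{2} = - \frac{4123}{2}$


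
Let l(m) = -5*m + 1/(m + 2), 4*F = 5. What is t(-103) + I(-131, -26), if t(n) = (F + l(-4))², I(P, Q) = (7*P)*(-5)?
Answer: 80249/16 ≈ 5015.6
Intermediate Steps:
F = 5/4 (F = (¼)*5 = 5/4 ≈ 1.2500)
I(P, Q) = -35*P
l(m) = 1/(2 + m) - 5*m (l(m) = -5*m + 1/(2 + m) = 1/(2 + m) - 5*m)
t(n) = 6889/16 (t(n) = (5/4 + (1 - 10*(-4) - 5*(-4)²)/(2 - 4))² = (5/4 + (1 + 40 - 5*16)/(-2))² = (5/4 - (1 + 40 - 80)/2)² = (5/4 - ½*(-39))² = (5/4 + 39/2)² = (83/4)² = 6889/16)
t(-103) + I(-131, -26) = 6889/16 - 35*(-131) = 6889/16 + 4585 = 80249/16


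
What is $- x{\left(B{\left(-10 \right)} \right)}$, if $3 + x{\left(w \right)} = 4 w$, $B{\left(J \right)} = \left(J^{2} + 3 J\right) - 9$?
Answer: $-241$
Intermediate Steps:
$B{\left(J \right)} = -9 + J^{2} + 3 J$
$x{\left(w \right)} = -3 + 4 w$
$- x{\left(B{\left(-10 \right)} \right)} = - (-3 + 4 \left(-9 + \left(-10\right)^{2} + 3 \left(-10\right)\right)) = - (-3 + 4 \left(-9 + 100 - 30\right)) = - (-3 + 4 \cdot 61) = - (-3 + 244) = \left(-1\right) 241 = -241$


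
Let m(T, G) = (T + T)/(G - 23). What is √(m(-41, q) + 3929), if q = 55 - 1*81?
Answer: √192603/7 ≈ 62.695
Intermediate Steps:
q = -26 (q = 55 - 81 = -26)
m(T, G) = 2*T/(-23 + G) (m(T, G) = (2*T)/(-23 + G) = 2*T/(-23 + G))
√(m(-41, q) + 3929) = √(2*(-41)/(-23 - 26) + 3929) = √(2*(-41)/(-49) + 3929) = √(2*(-41)*(-1/49) + 3929) = √(82/49 + 3929) = √(192603/49) = √192603/7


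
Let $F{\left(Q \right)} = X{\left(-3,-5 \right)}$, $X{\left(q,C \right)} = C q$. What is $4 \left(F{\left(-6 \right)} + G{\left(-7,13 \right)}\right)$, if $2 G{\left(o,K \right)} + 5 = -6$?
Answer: $38$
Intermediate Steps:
$G{\left(o,K \right)} = - \frac{11}{2}$ ($G{\left(o,K \right)} = - \frac{5}{2} + \frac{1}{2} \left(-6\right) = - \frac{5}{2} - 3 = - \frac{11}{2}$)
$F{\left(Q \right)} = 15$ ($F{\left(Q \right)} = \left(-5\right) \left(-3\right) = 15$)
$4 \left(F{\left(-6 \right)} + G{\left(-7,13 \right)}\right) = 4 \left(15 - \frac{11}{2}\right) = 4 \cdot \frac{19}{2} = 38$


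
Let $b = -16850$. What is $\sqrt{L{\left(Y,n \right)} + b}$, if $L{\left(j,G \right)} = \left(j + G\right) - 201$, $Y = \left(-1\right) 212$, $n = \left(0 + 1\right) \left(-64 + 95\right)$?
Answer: $4 i \sqrt{1077} \approx 131.27 i$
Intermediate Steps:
$n = 31$ ($n = 1 \cdot 31 = 31$)
$Y = -212$
$L{\left(j,G \right)} = -201 + G + j$ ($L{\left(j,G \right)} = \left(G + j\right) - 201 = -201 + G + j$)
$\sqrt{L{\left(Y,n \right)} + b} = \sqrt{\left(-201 + 31 - 212\right) - 16850} = \sqrt{-382 - 16850} = \sqrt{-17232} = 4 i \sqrt{1077}$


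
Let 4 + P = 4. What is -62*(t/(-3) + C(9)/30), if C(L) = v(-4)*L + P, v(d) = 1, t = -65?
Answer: -20429/15 ≈ -1361.9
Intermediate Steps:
P = 0 (P = -4 + 4 = 0)
C(L) = L (C(L) = 1*L + 0 = L + 0 = L)
-62*(t/(-3) + C(9)/30) = -62*(-65/(-3) + 9/30) = -62*(-65*(-⅓) + 9*(1/30)) = -62*(65/3 + 3/10) = -62*659/30 = -20429/15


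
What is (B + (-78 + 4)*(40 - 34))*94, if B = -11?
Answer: -42770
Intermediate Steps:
(B + (-78 + 4)*(40 - 34))*94 = (-11 + (-78 + 4)*(40 - 34))*94 = (-11 - 74*6)*94 = (-11 - 444)*94 = -455*94 = -42770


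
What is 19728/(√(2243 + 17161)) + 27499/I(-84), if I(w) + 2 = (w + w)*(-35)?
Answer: 27499/5878 + 3288*√11/77 ≈ 146.30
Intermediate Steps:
I(w) = -2 - 70*w (I(w) = -2 + (w + w)*(-35) = -2 + (2*w)*(-35) = -2 - 70*w)
19728/(√(2243 + 17161)) + 27499/I(-84) = 19728/(√(2243 + 17161)) + 27499/(-2 - 70*(-84)) = 19728/(√19404) + 27499/(-2 + 5880) = 19728/((42*√11)) + 27499/5878 = 19728*(√11/462) + 27499*(1/5878) = 3288*√11/77 + 27499/5878 = 27499/5878 + 3288*√11/77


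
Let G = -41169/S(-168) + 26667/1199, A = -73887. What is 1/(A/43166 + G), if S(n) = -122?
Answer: 1578559037/565092815811 ≈ 0.0027934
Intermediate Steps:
G = 52615005/146278 (G = -41169/(-122) + 26667/1199 = -41169*(-1/122) + 26667*(1/1199) = 41169/122 + 26667/1199 = 52615005/146278 ≈ 359.69)
1/(A/43166 + G) = 1/(-73887/43166 + 52615005/146278) = 1/(565092815811/1578559037) = 1578559037/565092815811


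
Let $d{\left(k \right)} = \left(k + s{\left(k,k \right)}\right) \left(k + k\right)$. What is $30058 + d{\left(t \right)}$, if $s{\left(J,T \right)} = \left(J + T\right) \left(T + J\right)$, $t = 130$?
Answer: $17639858$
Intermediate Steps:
$s{\left(J,T \right)} = \left(J + T\right)^{2}$ ($s{\left(J,T \right)} = \left(J + T\right) \left(J + T\right) = \left(J + T\right)^{2}$)
$d{\left(k \right)} = 2 k \left(k + 4 k^{2}\right)$ ($d{\left(k \right)} = \left(k + \left(k + k\right)^{2}\right) \left(k + k\right) = \left(k + \left(2 k\right)^{2}\right) 2 k = \left(k + 4 k^{2}\right) 2 k = 2 k \left(k + 4 k^{2}\right)$)
$30058 + d{\left(t \right)} = 30058 + 130^{2} \left(2 + 8 \cdot 130\right) = 30058 + 16900 \left(2 + 1040\right) = 30058 + 16900 \cdot 1042 = 30058 + 17609800 = 17639858$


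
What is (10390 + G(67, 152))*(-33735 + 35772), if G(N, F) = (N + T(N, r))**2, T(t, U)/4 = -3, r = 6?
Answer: 27326355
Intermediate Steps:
T(t, U) = -12 (T(t, U) = 4*(-3) = -12)
G(N, F) = (-12 + N)**2 (G(N, F) = (N - 12)**2 = (-12 + N)**2)
(10390 + G(67, 152))*(-33735 + 35772) = (10390 + (-12 + 67)**2)*(-33735 + 35772) = (10390 + 55**2)*2037 = (10390 + 3025)*2037 = 13415*2037 = 27326355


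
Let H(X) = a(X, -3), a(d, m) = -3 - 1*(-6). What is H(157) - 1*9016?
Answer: -9013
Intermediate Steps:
a(d, m) = 3 (a(d, m) = -3 + 6 = 3)
H(X) = 3
H(157) - 1*9016 = 3 - 1*9016 = 3 - 9016 = -9013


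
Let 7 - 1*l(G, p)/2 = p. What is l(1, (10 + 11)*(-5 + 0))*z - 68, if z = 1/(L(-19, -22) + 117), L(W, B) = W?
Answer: -460/7 ≈ -65.714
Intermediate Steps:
l(G, p) = 14 - 2*p
z = 1/98 (z = 1/(-19 + 117) = 1/98 ≈ 0.010204)
l(1, (10 + 11)*(-5 + 0))*z - 68 = (14 - 2*(10 + 11)*(-5 + 0))*(1/98) - 68 = (14 - 42*(-5))*(1/98) - 68 = (14 - 2*(-105))*(1/98) - 68 = (14 + 210)*(1/98) - 68 = 224*(1/98) - 68 = 16/7 - 68 = -460/7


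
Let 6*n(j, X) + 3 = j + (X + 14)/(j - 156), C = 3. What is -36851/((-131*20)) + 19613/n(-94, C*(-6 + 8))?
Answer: -2539490541/2119580 ≈ -1198.1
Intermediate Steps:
n(j, X) = -½ + j/6 + (14 + X)/(6*(-156 + j)) (n(j, X) = -½ + (j + (X + 14)/(j - 156))/6 = -½ + (j + (14 + X)/(-156 + j))/6 = -½ + (j/6 + (14 + X)/(6*(-156 + j))) = -½ + j/6 + (14 + X)/(6*(-156 + j)))
-36851/((-131*20)) + 19613/n(-94, C*(-6 + 8)) = -36851/((-131*20)) + 19613/(((482 + 3*(-6 + 8) + (-94)² - 159*(-94))/(6*(-156 - 94)))) = -36851/(-2620) + 19613/(((⅙)*(482 + 3*2 + 8836 + 14946)/(-250))) = -36851*(-1/2620) + 19613/(((⅙)*(-1/250)*(482 + 6 + 8836 + 14946))) = 36851/2620 + 19613/(((⅙)*(-1/250)*24270)) = 36851/2620 + 19613/(-809/50) = 36851/2620 + 19613*(-50/809) = 36851/2620 - 980650/809 = -2539490541/2119580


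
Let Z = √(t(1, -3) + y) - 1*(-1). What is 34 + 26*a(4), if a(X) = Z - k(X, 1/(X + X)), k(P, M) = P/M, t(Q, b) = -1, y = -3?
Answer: -772 + 52*I ≈ -772.0 + 52.0*I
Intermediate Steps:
Z = 1 + 2*I (Z = √(-1 - 3) - 1*(-1) = √(-4) + 1 = 2*I + 1 = 1 + 2*I ≈ 1.0 + 2.0*I)
a(X) = 1 - 2*X² + 2*I (a(X) = (1 + 2*I) - X/(1/(X + X)) = (1 + 2*I) - X/(1/(2*X)) = (1 + 2*I) - X*2*X = (1 + 2*I) - 2*X² = 1 - 2*X² + 2*I)
34 + 26*a(4) = 34 + 26*(1 - 2*4² + 2*I) = 34 + 26*(1 - 2*16 + 2*I) = 34 + 26*(1 - 32 + 2*I) = 34 + 26*(-31 + 2*I) = 34 + (-806 + 52*I) = -772 + 52*I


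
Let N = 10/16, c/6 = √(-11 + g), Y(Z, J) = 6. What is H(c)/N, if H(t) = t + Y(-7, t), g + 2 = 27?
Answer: 48/5 + 48*√14/5 ≈ 45.520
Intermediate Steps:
g = 25 (g = -2 + 27 = 25)
c = 6*√14 (c = 6*√(-11 + 25) = 6*√14 ≈ 22.450)
N = 5/8 (N = 10*(1/16) = 5/8 ≈ 0.62500)
H(t) = 6 + t (H(t) = t + 6 = 6 + t)
H(c)/N = (6 + 6*√14)/(5/8) = 8*(6 + 6*√14)/5 = 48/5 + 48*√14/5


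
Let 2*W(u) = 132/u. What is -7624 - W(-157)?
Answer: -1196902/157 ≈ -7623.6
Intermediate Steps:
W(u) = 66/u (W(u) = (132/u)/2 = 66/u)
-7624 - W(-157) = -7624 - 66/(-157) = -7624 - 66*(-1)/157 = -7624 - 1*(-66/157) = -7624 + 66/157 = -1196902/157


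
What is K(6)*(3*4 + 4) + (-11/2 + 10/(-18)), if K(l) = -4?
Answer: -1261/18 ≈ -70.056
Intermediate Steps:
K(6)*(3*4 + 4) + (-11/2 + 10/(-18)) = -4*(3*4 + 4) + (-11/2 + 10/(-18)) = -4*(12 + 4) + (-11*1/2 + 10*(-1/18)) = -4*16 + (-11/2 - 5/9) = -64 - 109/18 = -1261/18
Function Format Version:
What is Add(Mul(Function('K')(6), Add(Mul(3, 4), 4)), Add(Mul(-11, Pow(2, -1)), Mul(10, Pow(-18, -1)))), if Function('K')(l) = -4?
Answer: Rational(-1261, 18) ≈ -70.056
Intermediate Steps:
Add(Mul(Function('K')(6), Add(Mul(3, 4), 4)), Add(Mul(-11, Pow(2, -1)), Mul(10, Pow(-18, -1)))) = Add(Mul(-4, Add(Mul(3, 4), 4)), Add(Mul(-11, Pow(2, -1)), Mul(10, Pow(-18, -1)))) = Add(Mul(-4, Add(12, 4)), Add(Mul(-11, Rational(1, 2)), Mul(10, Rational(-1, 18)))) = Add(Mul(-4, 16), Add(Rational(-11, 2), Rational(-5, 9))) = Add(-64, Rational(-109, 18)) = Rational(-1261, 18)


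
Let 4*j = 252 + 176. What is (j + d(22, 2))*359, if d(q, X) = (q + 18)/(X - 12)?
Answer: 36977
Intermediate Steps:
d(q, X) = (18 + q)/(-12 + X)
j = 107 (j = (252 + 176)/4 = (¼)*428 = 107)
(j + d(22, 2))*359 = (107 + (18 + 22)/(-12 + 2))*359 = (107 + 40/(-10))*359 = (107 - ⅒*40)*359 = (107 - 4)*359 = 103*359 = 36977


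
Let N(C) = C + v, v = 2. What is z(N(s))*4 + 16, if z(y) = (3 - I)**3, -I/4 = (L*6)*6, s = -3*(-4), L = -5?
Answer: -1474407236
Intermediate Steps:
s = 12
I = 720 (I = -4*(-5*6)*6 = -(-120)*6 = -4*(-180) = 720)
N(C) = 2 + C (N(C) = C + 2 = 2 + C)
z(y) = -368601813 (z(y) = (3 - 1*720)**3 = (3 - 720)**3 = (-717)**3 = -368601813)
z(N(s))*4 + 16 = -368601813*4 + 16 = -1474407252 + 16 = -1474407236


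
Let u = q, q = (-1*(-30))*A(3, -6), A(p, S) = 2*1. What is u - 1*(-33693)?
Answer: 33753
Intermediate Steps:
A(p, S) = 2
q = 60 (q = -1*(-30)*2 = 30*2 = 60)
u = 60
u - 1*(-33693) = 60 - 1*(-33693) = 60 + 33693 = 33753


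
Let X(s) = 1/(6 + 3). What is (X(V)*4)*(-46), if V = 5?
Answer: -184/9 ≈ -20.444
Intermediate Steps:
X(s) = ⅑ (X(s) = 1/9 = ⅑)
(X(V)*4)*(-46) = ((⅑)*4)*(-46) = (4/9)*(-46) = -184/9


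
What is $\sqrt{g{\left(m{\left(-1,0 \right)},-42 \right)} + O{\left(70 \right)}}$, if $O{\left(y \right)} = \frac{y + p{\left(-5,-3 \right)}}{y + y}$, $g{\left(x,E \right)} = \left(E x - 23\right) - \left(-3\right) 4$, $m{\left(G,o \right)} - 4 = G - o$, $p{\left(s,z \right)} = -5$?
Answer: $\frac{i \sqrt{26761}}{14} \approx 11.685 i$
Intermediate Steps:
$m{\left(G,o \right)} = 4 + G - o$ ($m{\left(G,o \right)} = 4 + \left(G - o\right) = 4 + G - o$)
$g{\left(x,E \right)} = -11 + E x$ ($g{\left(x,E \right)} = \left(-23 + E x\right) - -12 = \left(-23 + E x\right) + 12 = -11 + E x$)
$O{\left(y \right)} = \frac{-5 + y}{2 y}$ ($O{\left(y \right)} = \frac{y - 5}{y + y} = \frac{-5 + y}{2 y}$)
$\sqrt{g{\left(m{\left(-1,0 \right)},-42 \right)} + O{\left(70 \right)}} = \sqrt{\left(-11 - 42 \left(4 - 1 - 0\right)\right) + \frac{-5 + 70}{2 \cdot 70}} = \sqrt{\left(-11 - 42 \left(4 - 1 + 0\right)\right) + \frac{1}{2} \cdot \frac{1}{70} \cdot 65} = \sqrt{\left(-11 - 126\right) + \frac{13}{28}} = \sqrt{-137 + \frac{13}{28}} = \sqrt{- \frac{3823}{28}} = \frac{i \sqrt{26761}}{14}$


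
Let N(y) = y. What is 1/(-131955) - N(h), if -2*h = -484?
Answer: -31933111/131955 ≈ -242.00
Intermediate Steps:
h = 242 (h = -½*(-484) = 242)
1/(-131955) - N(h) = 1/(-131955) - 1*242 = -1/131955 - 242 = -31933111/131955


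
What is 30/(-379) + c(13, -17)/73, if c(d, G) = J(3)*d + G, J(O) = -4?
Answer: -28341/27667 ≈ -1.0244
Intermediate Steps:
c(d, G) = G - 4*d (c(d, G) = -4*d + G = G - 4*d)
30/(-379) + c(13, -17)/73 = 30/(-379) + (-17 - 4*13)/73 = 30*(-1/379) + (-17 - 52)*(1/73) = -30/379 - 69*1/73 = -30/379 - 69/73 = -28341/27667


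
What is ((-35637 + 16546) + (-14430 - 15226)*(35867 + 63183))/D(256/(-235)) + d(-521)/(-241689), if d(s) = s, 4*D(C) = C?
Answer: 166837864588259609/15468096 ≈ 1.0786e+10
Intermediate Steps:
D(C) = C/4
((-35637 + 16546) + (-14430 - 15226)*(35867 + 63183))/D(256/(-235)) + d(-521)/(-241689) = ((-35637 + 16546) + (-14430 - 15226)*(35867 + 63183))/(((256/(-235))/4)) - 521/(-241689) = (-19091 - 29656*99050)/(((256*(-1/235))/4)) - 521*(-1/241689) = (-19091 - 2937426800)/(((¼)*(-256/235))) + 521/241689 = -2937445891/(-64/235) + 521/241689 = -2937445891*(-235/64) + 521/241689 = 690299784385/64 + 521/241689 = 166837864588259609/15468096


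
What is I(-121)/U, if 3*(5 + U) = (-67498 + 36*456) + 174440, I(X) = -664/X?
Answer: 1992/14924503 ≈ 0.00013347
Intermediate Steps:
U = 123343/3 (U = -5 + ((-67498 + 36*456) + 174440)/3 = -5 + ((-67498 + 16416) + 174440)/3 = -5 + (-51082 + 174440)/3 = -5 + (⅓)*123358 = -5 + 123358/3 = 123343/3 ≈ 41114.)
I(-121)/U = (-664/(-121))/(123343/3) = -664*(-1/121)*(3/123343) = (664/121)*(3/123343) = 1992/14924503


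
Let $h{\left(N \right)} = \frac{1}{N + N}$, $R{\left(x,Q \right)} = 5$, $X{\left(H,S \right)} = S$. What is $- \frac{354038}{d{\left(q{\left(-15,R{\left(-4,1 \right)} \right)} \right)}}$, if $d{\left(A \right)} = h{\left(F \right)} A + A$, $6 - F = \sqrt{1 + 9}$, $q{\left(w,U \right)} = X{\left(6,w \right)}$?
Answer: $\frac{41068408}{1935} - \frac{708076 \sqrt{10}}{1935} \approx 20067.0$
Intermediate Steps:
$q{\left(w,U \right)} = w$
$F = 6 - \sqrt{10}$ ($F = 6 - \sqrt{1 + 9} = 6 - \sqrt{10} \approx 2.8377$)
$h{\left(N \right)} = \frac{1}{2 N}$
$d{\left(A \right)} = A + \frac{A}{2 \left(6 - \sqrt{10}\right)}$ ($d{\left(A \right)} = \frac{1}{2 \left(6 - \sqrt{10}\right)} A + A = \frac{A}{2 \left(6 - \sqrt{10}\right)} + A = A + \frac{A}{2 \left(6 - \sqrt{10}\right)}$)
$- \frac{354038}{d{\left(q{\left(-15,R{\left(-4,1 \right)} \right)} \right)}} = - \frac{354038}{\frac{29}{26} \left(-15\right) + \frac{1}{52} \left(-15\right) \sqrt{10}} = - \frac{354038}{- \frac{435}{26} - \frac{15 \sqrt{10}}{52}}$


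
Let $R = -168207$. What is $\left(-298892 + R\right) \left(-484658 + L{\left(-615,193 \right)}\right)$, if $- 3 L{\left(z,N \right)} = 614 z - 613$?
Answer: $\frac{502482216349}{3} \approx 1.6749 \cdot 10^{11}$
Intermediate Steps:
$L{\left(z,N \right)} = \frac{613}{3} - \frac{614 z}{3}$ ($L{\left(z,N \right)} = - \frac{614 z - 613}{3} = - \frac{-613 + 614 z}{3} = \frac{613}{3} - \frac{614 z}{3}$)
$\left(-298892 + R\right) \left(-484658 + L{\left(-615,193 \right)}\right) = \left(-298892 - 168207\right) \left(-484658 + \left(\frac{613}{3} - -125870\right)\right) = - 467099 \left(-484658 + \left(\frac{613}{3} + 125870\right)\right) = - 467099 \left(-484658 + \frac{378223}{3}\right) = \left(-467099\right) \left(- \frac{1075751}{3}\right) = \frac{502482216349}{3}$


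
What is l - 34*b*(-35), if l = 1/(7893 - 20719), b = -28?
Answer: -427362321/12826 ≈ -33320.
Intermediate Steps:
l = -1/12826 (l = 1/(-12826) = -1/12826 ≈ -7.7967e-5)
l - 34*b*(-35) = -1/12826 - 34*(-28)*(-35) = -1/12826 - (-952)*(-35) = -1/12826 - 1*33320 = -1/12826 - 33320 = -427362321/12826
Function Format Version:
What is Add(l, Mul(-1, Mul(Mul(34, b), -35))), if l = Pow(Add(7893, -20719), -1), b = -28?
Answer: Rational(-427362321, 12826) ≈ -33320.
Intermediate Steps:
l = Rational(-1, 12826) (l = Pow(-12826, -1) = Rational(-1, 12826) ≈ -7.7967e-5)
Add(l, Mul(-1, Mul(Mul(34, b), -35))) = Add(Rational(-1, 12826), Mul(-1, Mul(Mul(34, -28), -35))) = Add(Rational(-1, 12826), Mul(-1, Mul(-952, -35))) = Add(Rational(-1, 12826), Mul(-1, 33320)) = Add(Rational(-1, 12826), -33320) = Rational(-427362321, 12826)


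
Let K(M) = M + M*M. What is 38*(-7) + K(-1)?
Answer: -266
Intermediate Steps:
K(M) = M + M²
38*(-7) + K(-1) = 38*(-7) - (1 - 1) = -266 - 1*0 = -266 + 0 = -266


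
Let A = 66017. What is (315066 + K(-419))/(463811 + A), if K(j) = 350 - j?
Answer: 24295/40756 ≈ 0.59611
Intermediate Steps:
(315066 + K(-419))/(463811 + A) = (315066 + (350 - 1*(-419)))/(463811 + 66017) = (315066 + (350 + 419))/529828 = (315066 + 769)*(1/529828) = 315835*(1/529828) = 24295/40756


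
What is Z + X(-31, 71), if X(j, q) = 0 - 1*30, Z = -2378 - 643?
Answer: -3051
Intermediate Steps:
Z = -3021
X(j, q) = -30 (X(j, q) = 0 - 30 = -30)
Z + X(-31, 71) = -3021 - 30 = -3051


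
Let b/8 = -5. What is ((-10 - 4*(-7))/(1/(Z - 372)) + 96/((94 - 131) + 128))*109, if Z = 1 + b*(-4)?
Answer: -37661898/91 ≈ -4.1387e+5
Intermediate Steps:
b = -40 (b = 8*(-5) = -40)
Z = 161 (Z = 1 - 40*(-4) = 1 + 160 = 161)
((-10 - 4*(-7))/(1/(Z - 372)) + 96/((94 - 131) + 128))*109 = ((-10 - 4*(-7))/(1/(161 - 372)) + 96/((94 - 131) + 128))*109 = ((-10 + 28)/(1/(-211)) + 96/(-37 + 128))*109 = (18/(-1/211) + 96/91)*109 = (18*(-211) + 96*(1/91))*109 = (-3798 + 96/91)*109 = -345522/91*109 = -37661898/91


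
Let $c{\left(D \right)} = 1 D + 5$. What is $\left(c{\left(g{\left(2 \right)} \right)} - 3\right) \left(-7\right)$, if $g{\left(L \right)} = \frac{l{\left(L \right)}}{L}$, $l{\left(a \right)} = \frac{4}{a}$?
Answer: $-21$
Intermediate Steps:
$g{\left(L \right)} = \frac{4}{L^{2}}$ ($g{\left(L \right)} = \frac{4 \frac{1}{L}}{L} = \frac{4}{L^{2}}$)
$c{\left(D \right)} = 5 + D$ ($c{\left(D \right)} = D + 5 = 5 + D$)
$\left(c{\left(g{\left(2 \right)} \right)} - 3\right) \left(-7\right) = \left(\left(5 + \frac{4}{4}\right) - 3\right) \left(-7\right) = \left(\left(5 + 4 \cdot \frac{1}{4}\right) - 3\right) \left(-7\right) = \left(\left(5 + 1\right) - 3\right) \left(-7\right) = \left(6 - 3\right) \left(-7\right) = 3 \left(-7\right) = -21$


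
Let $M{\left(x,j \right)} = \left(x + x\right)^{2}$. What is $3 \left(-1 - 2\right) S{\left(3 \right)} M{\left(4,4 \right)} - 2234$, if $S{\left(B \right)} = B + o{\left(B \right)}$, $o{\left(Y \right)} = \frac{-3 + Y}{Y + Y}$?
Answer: $-3962$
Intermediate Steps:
$M{\left(x,j \right)} = 4 x^{2}$ ($M{\left(x,j \right)} = \left(2 x\right)^{2} = 4 x^{2}$)
$o{\left(Y \right)} = \frac{-3 + Y}{2 Y}$
$S{\left(B \right)} = B + \frac{-3 + B}{2 B}$
$3 \left(-1 - 2\right) S{\left(3 \right)} M{\left(4,4 \right)} - 2234 = 3 \left(-1 - 2\right) \left(\frac{1}{2} + 3 - \frac{3}{2 \cdot 3}\right) 4 \cdot 4^{2} - 2234 = 3 \left(-3\right) \left(\frac{1}{2} + 3 - \frac{1}{2}\right) 4 \cdot 16 - 2234 = - 9 \left(\frac{1}{2} + 3 - \frac{1}{2}\right) 64 - 2234 = \left(-9\right) 3 \cdot 64 - 2234 = \left(-27\right) 64 - 2234 = -1728 - 2234 = -3962$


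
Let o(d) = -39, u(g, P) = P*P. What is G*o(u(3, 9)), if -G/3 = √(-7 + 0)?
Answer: 117*I*√7 ≈ 309.55*I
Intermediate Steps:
u(g, P) = P²
G = -3*I*√7 (G = -3*√(-7 + 0) = -3*I*√7 ≈ -7.9373*I)
G*o(u(3, 9)) = -3*I*√7*(-39) = 117*I*√7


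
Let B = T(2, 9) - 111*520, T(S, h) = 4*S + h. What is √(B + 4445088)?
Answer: √4387385 ≈ 2094.6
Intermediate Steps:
T(S, h) = h + 4*S
B = -57703 (B = (9 + 4*2) - 111*520 = (9 + 8) - 57720 = 17 - 57720 = -57703)
√(B + 4445088) = √(-57703 + 4445088) = √4387385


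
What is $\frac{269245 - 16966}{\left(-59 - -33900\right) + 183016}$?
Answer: $\frac{252279}{216857} \approx 1.1633$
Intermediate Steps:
$\frac{269245 - 16966}{\left(-59 - -33900\right) + 183016} = \frac{252279}{\left(-59 + 33900\right) + 183016} = \frac{252279}{33841 + 183016} = \frac{252279}{216857}$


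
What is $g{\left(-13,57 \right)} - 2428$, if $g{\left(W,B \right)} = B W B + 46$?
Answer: $-44619$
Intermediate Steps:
$g{\left(W,B \right)} = 46 + W B^{2}$ ($g{\left(W,B \right)} = W B^{2} + 46 = 46 + W B^{2}$)
$g{\left(-13,57 \right)} - 2428 = \left(46 - 13 \cdot 57^{2}\right) - 2428 = \left(46 - 42237\right) - 2428 = -42191 - 2428 = -44619$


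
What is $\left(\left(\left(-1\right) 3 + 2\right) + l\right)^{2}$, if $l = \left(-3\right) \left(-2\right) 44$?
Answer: $69169$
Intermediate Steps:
$l = 264$ ($l = 6 \cdot 44 = 264$)
$\left(\left(\left(-1\right) 3 + 2\right) + l\right)^{2} = \left(\left(\left(-1\right) 3 + 2\right) + 264\right)^{2} = \left(\left(-3 + 2\right) + 264\right)^{2} = \left(-1 + 264\right)^{2} = 263^{2} = 69169$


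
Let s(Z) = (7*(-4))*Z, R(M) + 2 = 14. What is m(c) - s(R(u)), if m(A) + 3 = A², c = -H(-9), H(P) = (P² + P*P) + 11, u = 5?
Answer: 30262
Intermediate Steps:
H(P) = 11 + 2*P² (H(P) = (P² + P²) + 11 = 2*P² + 11 = 11 + 2*P²)
R(M) = 12 (R(M) = -2 + 14 = 12)
s(Z) = -28*Z
c = -173 (c = -(11 + 2*(-9)²) = -(11 + 2*81) = -(11 + 162) = -1*173 = -173)
m(A) = -3 + A²
m(c) - s(R(u)) = (-3 + (-173)²) - (-28)*12 = (-3 + 29929) - 1*(-336) = 29926 + 336 = 30262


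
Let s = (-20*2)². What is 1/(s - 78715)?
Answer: -1/77115 ≈ -1.2968e-5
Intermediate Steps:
s = 1600 (s = (-40)² = 1600)
1/(s - 78715) = 1/(1600 - 78715) = 1/(-77115) = -1/77115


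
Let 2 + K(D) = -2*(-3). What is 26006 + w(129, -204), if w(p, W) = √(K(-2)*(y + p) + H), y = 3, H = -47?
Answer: 26006 + √481 ≈ 26028.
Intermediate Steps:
K(D) = 4 (K(D) = -2 - 2*(-3) = -2 + 6 = 4)
w(p, W) = √(-35 + 4*p) (w(p, W) = √(4*(3 + p) - 47) = √((12 + 4*p) - 47) = √(-35 + 4*p))
26006 + w(129, -204) = 26006 + √(-35 + 4*129) = 26006 + √(-35 + 516) = 26006 + √481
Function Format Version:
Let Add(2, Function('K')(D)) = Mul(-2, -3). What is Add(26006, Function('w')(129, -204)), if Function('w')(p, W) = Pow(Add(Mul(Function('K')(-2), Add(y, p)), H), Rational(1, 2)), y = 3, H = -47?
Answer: Add(26006, Pow(481, Rational(1, 2))) ≈ 26028.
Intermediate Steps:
Function('K')(D) = 4 (Function('K')(D) = Add(-2, Mul(-2, -3)) = Add(-2, 6) = 4)
Function('w')(p, W) = Pow(Add(-35, Mul(4, p)), Rational(1, 2)) (Function('w')(p, W) = Pow(Add(Mul(4, Add(3, p)), -47), Rational(1, 2)) = Pow(Add(Add(12, Mul(4, p)), -47), Rational(1, 2)) = Pow(Add(-35, Mul(4, p)), Rational(1, 2)))
Add(26006, Function('w')(129, -204)) = Add(26006, Pow(Add(-35, Mul(4, 129)), Rational(1, 2))) = Add(26006, Pow(Add(-35, 516), Rational(1, 2))) = Add(26006, Pow(481, Rational(1, 2)))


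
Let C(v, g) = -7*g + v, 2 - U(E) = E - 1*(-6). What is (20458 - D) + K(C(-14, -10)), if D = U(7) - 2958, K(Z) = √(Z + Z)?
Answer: 23427 + 4*√7 ≈ 23438.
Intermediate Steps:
U(E) = -4 - E (U(E) = 2 - (E - 1*(-6)) = 2 - (E + 6) = 2 - (6 + E) = 2 + (-6 - E) = -4 - E)
C(v, g) = v - 7*g
K(Z) = √2*√Z (K(Z) = √(2*Z) = √2*√Z)
D = -2969 (D = (-4 - 1*7) - 2958 = (-4 - 7) - 2958 = -11 - 2958 = -2969)
(20458 - D) + K(C(-14, -10)) = (20458 - 1*(-2969)) + √2*√(-14 - 7*(-10)) = (20458 + 2969) + √2*√(-14 + 70) = 23427 + √2*√56 = 23427 + √2*(2*√14) = 23427 + 4*√7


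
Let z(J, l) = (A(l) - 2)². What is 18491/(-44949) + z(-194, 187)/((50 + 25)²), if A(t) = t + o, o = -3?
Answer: 461626267/84279375 ≈ 5.4773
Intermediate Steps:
A(t) = -3 + t (A(t) = t - 3 = -3 + t)
z(J, l) = (-5 + l)² (z(J, l) = ((-3 + l) - 2)² = (-5 + l)²)
18491/(-44949) + z(-194, 187)/((50 + 25)²) = 18491/(-44949) + (-5 + 187)²/((50 + 25)²) = 18491*(-1/44949) + 182²/(75²) = -18491/44949 + 33124/5625 = 461626267/84279375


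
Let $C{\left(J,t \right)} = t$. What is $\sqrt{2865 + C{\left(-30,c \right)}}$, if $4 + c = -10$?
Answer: $\sqrt{2851} \approx 53.395$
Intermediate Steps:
$c = -14$ ($c = -4 - 10 = -14$)
$\sqrt{2865 + C{\left(-30,c \right)}} = \sqrt{2865 - 14} = \sqrt{2851}$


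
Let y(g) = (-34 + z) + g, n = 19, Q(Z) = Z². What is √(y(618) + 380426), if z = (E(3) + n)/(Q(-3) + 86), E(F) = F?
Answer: 2*√859654335/95 ≈ 617.26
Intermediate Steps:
z = 22/95 (z = (3 + 19)/((-3)² + 86) = 22/(9 + 86) = 22/95 ≈ 0.23158)
y(g) = -3208/95 + g (y(g) = (-34 + 22/95) + g = -3208/95 + g)
√(y(618) + 380426) = √((-3208/95 + 618) + 380426) = √(55502/95 + 380426) = √(36195972/95) = 2*√859654335/95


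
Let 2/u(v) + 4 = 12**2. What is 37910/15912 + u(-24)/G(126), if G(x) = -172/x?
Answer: 59668/25155 ≈ 2.3720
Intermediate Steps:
u(v) = 1/70 (u(v) = 2/(-4 + 12**2) = 2/(-4 + 144) = 2/140 = 2*(1/140) = 1/70)
37910/15912 + u(-24)/G(126) = 37910/15912 + 1/(70*((-172/126))) = 37910*(1/15912) + 1/(70*((-172*1/126))) = 1115/468 + 1/(70*(-86/63)) = 1115/468 + (1/70)*(-63/86) = 1115/468 - 9/860 = 59668/25155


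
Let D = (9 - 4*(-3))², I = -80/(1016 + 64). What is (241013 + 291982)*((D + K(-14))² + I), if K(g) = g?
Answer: 874623652865/9 ≈ 9.7180e+10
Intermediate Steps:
I = -2/27 (I = -80/1080 = -80*1/1080 = -2/27 ≈ -0.074074)
D = 441 (D = (9 + 12)² = 21² = 441)
(241013 + 291982)*((D + K(-14))² + I) = (241013 + 291982)*((441 - 14)² - 2/27) = 532995*(427² - 2/27) = 532995*(182329 - 2/27) = 532995*(4922881/27) = 874623652865/9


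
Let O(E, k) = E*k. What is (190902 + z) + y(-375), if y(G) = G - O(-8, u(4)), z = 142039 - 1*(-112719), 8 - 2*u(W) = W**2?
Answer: 445253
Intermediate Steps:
u(W) = 4 - W**2/2
z = 254758 (z = 142039 + 112719 = 254758)
y(G) = -32 + G (y(G) = G - (-8)*(4 - 1/2*4**2) = G - (-8)*(4 - 1/2*16) = G - (-8)*(4 - 8) = G - (-8)*(-4) = G - 1*32 = G - 32 = -32 + G)
(190902 + z) + y(-375) = (190902 + 254758) + (-32 - 375) = 445660 - 407 = 445253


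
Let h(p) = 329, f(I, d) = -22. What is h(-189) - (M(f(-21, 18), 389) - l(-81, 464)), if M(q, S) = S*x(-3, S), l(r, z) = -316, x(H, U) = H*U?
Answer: 453976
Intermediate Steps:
M(q, S) = -3*S**2 (M(q, S) = S*(-3*S) = -3*S**2)
h(-189) - (M(f(-21, 18), 389) - l(-81, 464)) = 329 - (-3*389**2 - 1*(-316)) = 329 - (-3*151321 + 316) = 329 - (-453963 + 316) = 329 - 1*(-453647) = 329 + 453647 = 453976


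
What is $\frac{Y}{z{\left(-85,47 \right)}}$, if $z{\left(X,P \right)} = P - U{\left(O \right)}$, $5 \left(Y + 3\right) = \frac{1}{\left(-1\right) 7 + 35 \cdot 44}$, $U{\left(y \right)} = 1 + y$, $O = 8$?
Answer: $- \frac{11497}{145635} \approx -0.078944$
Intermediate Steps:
$Y = - \frac{22994}{7665}$ ($Y = -3 + \frac{1}{5 \left(\left(-1\right) 7 + 35 \cdot 44\right)} = -3 + \frac{1}{5 \left(-7 + 1540\right)} = -3 + \frac{1}{5 \cdot 1533} = -3 + \frac{1}{5} \cdot \frac{1}{1533} = -3 + \frac{1}{7665} = - \frac{22994}{7665} \approx -2.9999$)
$z{\left(X,P \right)} = -9 + P$ ($z{\left(X,P \right)} = P - \left(1 + 8\right) = P - 9 = -9 + P$)
$\frac{Y}{z{\left(-85,47 \right)}} = - \frac{22994}{7665 \left(-9 + 47\right)} = - \frac{22994}{7665 \cdot 38} = \left(- \frac{22994}{7665}\right) \frac{1}{38} = - \frac{11497}{145635}$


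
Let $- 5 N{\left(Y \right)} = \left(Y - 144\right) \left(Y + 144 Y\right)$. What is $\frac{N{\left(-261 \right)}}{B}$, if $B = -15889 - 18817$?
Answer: $\frac{3065445}{34706} \approx 88.326$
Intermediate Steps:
$B = -34706$
$N{\left(Y \right)} = - 29 Y \left(-144 + Y\right)$ ($N{\left(Y \right)} = - \frac{\left(Y - 144\right) \left(Y + 144 Y\right)}{5} = - \frac{\left(-144 + Y\right) 145 Y}{5} = - \frac{145 Y \left(-144 + Y\right)}{5} = - 29 Y \left(-144 + Y\right)$)
$\frac{N{\left(-261 \right)}}{B} = \frac{29 \left(-261\right) \left(144 - -261\right)}{-34706} = 29 \left(-261\right) \left(144 + 261\right) \left(- \frac{1}{34706}\right) = 29 \left(-261\right) 405 \left(- \frac{1}{34706}\right) = \left(-3065445\right) \left(- \frac{1}{34706}\right) = \frac{3065445}{34706}$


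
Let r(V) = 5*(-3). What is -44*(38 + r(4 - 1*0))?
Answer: -1012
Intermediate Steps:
r(V) = -15
-44*(38 + r(4 - 1*0)) = -44*(38 - 15) = -44*23 = -1012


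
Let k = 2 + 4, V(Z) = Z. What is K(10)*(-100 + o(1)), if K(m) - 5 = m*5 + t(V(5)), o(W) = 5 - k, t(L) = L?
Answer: -6060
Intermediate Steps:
k = 6
o(W) = -1 (o(W) = 5 - 1*6 = 5 - 6 = -1)
K(m) = 10 + 5*m (K(m) = 5 + (m*5 + 5) = 5 + (5*m + 5) = 5 + (5 + 5*m) = 10 + 5*m)
K(10)*(-100 + o(1)) = (10 + 5*10)*(-100 - 1) = (10 + 50)*(-101) = 60*(-101) = -6060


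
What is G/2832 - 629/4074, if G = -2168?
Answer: -110560/120183 ≈ -0.91993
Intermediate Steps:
G/2832 - 629/4074 = -2168/2832 - 629/4074 = -2168*1/2832 - 629*1/4074 = -271/354 - 629/4074 = -110560/120183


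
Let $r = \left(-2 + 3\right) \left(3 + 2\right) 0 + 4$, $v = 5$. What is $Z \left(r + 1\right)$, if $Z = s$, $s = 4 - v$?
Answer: $-5$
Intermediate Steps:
$r = 4$ ($r = 1 \cdot 5 \cdot 0 + 4 = 5 \cdot 0 + 4 = 0 + 4 = 4$)
$s = -1$ ($s = 4 - 5 = -1$)
$Z = -1$
$Z \left(r + 1\right) = - (4 + 1) = \left(-1\right) 5 = -5$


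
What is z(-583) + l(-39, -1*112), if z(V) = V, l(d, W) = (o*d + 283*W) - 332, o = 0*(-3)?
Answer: -32611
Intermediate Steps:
o = 0
l(d, W) = -332 + 283*W (l(d, W) = (0*d + 283*W) - 332 = (0 + 283*W) - 332 = 283*W - 332 = -332 + 283*W)
z(-583) + l(-39, -1*112) = -583 + (-332 + 283*(-1*112)) = -583 + (-332 + 283*(-112)) = -583 + (-332 - 31696) = -583 - 32028 = -32611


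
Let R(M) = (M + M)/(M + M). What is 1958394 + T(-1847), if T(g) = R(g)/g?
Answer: 3617153717/1847 ≈ 1.9584e+6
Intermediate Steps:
R(M) = 1 (R(M) = (2*M)/((2*M)) = (2*M)*(1/(2*M)) = 1)
T(g) = 1/g
1958394 + T(-1847) = 1958394 + 1/(-1847) = 1958394 - 1/1847 = 3617153717/1847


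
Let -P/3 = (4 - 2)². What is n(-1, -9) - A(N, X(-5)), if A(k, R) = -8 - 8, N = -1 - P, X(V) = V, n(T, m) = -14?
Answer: 2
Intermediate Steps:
P = -12 (P = -3*(4 - 2)² = -3*2² = -3*4 = -12)
N = 11 (N = -1 - 1*(-12) = -1 + 12 = 11)
A(k, R) = -16
n(-1, -9) - A(N, X(-5)) = -14 - 1*(-16) = -14 + 16 = 2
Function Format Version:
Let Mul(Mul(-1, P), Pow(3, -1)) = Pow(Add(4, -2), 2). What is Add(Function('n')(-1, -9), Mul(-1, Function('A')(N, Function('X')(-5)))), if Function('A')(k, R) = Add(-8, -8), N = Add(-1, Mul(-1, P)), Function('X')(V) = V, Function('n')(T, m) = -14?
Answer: 2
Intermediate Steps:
P = -12 (P = Mul(-3, Pow(Add(4, -2), 2)) = Mul(-3, Pow(2, 2)) = Mul(-3, 4) = -12)
N = 11 (N = Add(-1, Mul(-1, -12)) = Add(-1, 12) = 11)
Function('A')(k, R) = -16
Add(Function('n')(-1, -9), Mul(-1, Function('A')(N, Function('X')(-5)))) = Add(-14, Mul(-1, -16)) = Add(-14, 16) = 2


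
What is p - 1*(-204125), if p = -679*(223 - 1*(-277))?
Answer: -135375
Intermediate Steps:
p = -339500 (p = -679*(223 + 277) = -679*500 = -339500)
p - 1*(-204125) = -339500 - 1*(-204125) = -339500 + 204125 = -135375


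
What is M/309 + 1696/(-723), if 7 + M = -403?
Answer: -91166/24823 ≈ -3.6726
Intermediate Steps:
M = -410 (M = -7 - 403 = -410)
M/309 + 1696/(-723) = -410/309 + 1696/(-723) = -410*1/309 + 1696*(-1/723) = -410/309 - 1696/723 = -91166/24823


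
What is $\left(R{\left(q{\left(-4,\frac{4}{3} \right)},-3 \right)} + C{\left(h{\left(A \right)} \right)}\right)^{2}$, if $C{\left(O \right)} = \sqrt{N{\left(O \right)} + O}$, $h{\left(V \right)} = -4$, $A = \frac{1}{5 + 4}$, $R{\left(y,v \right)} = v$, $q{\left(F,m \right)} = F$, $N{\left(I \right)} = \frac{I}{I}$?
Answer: $\left(3 - i \sqrt{3}\right)^{2} \approx 6.0 - 10.392 i$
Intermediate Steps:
$N{\left(I \right)} = 1$
$A = \frac{1}{9} \approx 0.11111$
$C{\left(O \right)} = \sqrt{1 + O}$
$\left(R{\left(q{\left(-4,\frac{4}{3} \right)},-3 \right)} + C{\left(h{\left(A \right)} \right)}\right)^{2} = \left(-3 + \sqrt{1 - 4}\right)^{2} = \left(-3 + \sqrt{-3}\right)^{2} = \left(-3 + i \sqrt{3}\right)^{2}$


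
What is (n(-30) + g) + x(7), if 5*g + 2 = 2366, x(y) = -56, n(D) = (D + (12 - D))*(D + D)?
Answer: -1516/5 ≈ -303.20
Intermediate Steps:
n(D) = 24*D (n(D) = 12*(2*D) = 24*D)
g = 2364/5 (g = -2/5 + (1/5)*2366 = -2/5 + 2366/5 = 2364/5 ≈ 472.80)
(n(-30) + g) + x(7) = (24*(-30) + 2364/5) - 56 = (-720 + 2364/5) - 56 = -1236/5 - 56 = -1516/5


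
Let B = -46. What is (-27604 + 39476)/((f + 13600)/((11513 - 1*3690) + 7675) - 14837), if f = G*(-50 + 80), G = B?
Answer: -91996128/114965803 ≈ -0.80020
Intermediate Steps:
G = -46
f = -1380 (f = -46*(-50 + 80) = -46*30 = -1380)
(-27604 + 39476)/((f + 13600)/((11513 - 1*3690) + 7675) - 14837) = (-27604 + 39476)/((-1380 + 13600)/((11513 - 1*3690) + 7675) - 14837) = 11872/(12220/((11513 - 3690) + 7675) - 14837) = 11872/(12220/(7823 + 7675) - 14837) = 11872/(12220/15498 - 14837) = 11872/(12220*(1/15498) - 14837) = 11872/(6110/7749 - 14837) = 11872/(-114965803/7749) = 11872*(-7749/114965803) = -91996128/114965803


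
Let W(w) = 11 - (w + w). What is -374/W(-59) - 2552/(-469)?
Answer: 153802/60501 ≈ 2.5421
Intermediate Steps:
W(w) = 11 - 2*w
-374/W(-59) - 2552/(-469) = -374/(11 - 2*(-59)) - 2552/(-469) = -374/(11 + 118) - 2552*(-1/469) = -374/129 + 2552/469 = 153802/60501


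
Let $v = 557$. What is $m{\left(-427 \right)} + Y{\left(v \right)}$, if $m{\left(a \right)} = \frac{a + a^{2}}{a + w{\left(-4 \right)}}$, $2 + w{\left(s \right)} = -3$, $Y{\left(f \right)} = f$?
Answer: $\frac{9787}{72} \approx 135.93$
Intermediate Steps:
$w{\left(s \right)} = -5$ ($w{\left(s \right)} = -2 - 3 = -5$)
$m{\left(a \right)} = \frac{a + a^{2}}{-5 + a}$ ($m{\left(a \right)} = \frac{a + a^{2}}{a - 5} = \frac{a + a^{2}}{-5 + a}$)
$m{\left(-427 \right)} + Y{\left(v \right)} = - \frac{427 \left(1 - 427\right)}{-5 - 427} + 557 = \left(-427\right) \frac{1}{-432} \left(-426\right) + 557 = \left(-427\right) \left(- \frac{1}{432}\right) \left(-426\right) + 557 = - \frac{30317}{72} + 557 = \frac{9787}{72}$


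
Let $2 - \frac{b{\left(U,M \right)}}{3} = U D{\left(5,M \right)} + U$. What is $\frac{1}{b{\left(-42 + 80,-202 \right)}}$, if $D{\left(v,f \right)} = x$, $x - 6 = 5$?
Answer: $- \frac{1}{1362} \approx -0.00073421$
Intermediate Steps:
$x = 11$ ($x = 6 + 5 = 11$)
$D{\left(v,f \right)} = 11$
$b{\left(U,M \right)} = 6 - 36 U$ ($b{\left(U,M \right)} = 6 - 3 \left(U 11 + U\right) = 6 - 3 \left(11 U + U\right) = 6 - 3 \cdot 12 U = 6 - 36 U$)
$\frac{1}{b{\left(-42 + 80,-202 \right)}} = \frac{1}{6 - 36 \left(-42 + 80\right)} = \frac{1}{6 - 1368} = \frac{1}{-1362} = - \frac{1}{1362}$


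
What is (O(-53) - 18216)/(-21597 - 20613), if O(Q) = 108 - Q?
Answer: 3611/8442 ≈ 0.42774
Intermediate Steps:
(O(-53) - 18216)/(-21597 - 20613) = ((108 - 1*(-53)) - 18216)/(-21597 - 20613) = ((108 + 53) - 18216)/(-42210) = (161 - 18216)*(-1/42210) = -18055*(-1/42210) = 3611/8442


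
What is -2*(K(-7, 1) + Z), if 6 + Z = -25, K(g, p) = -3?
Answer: 68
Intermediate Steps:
Z = -31 (Z = -6 - 25 = -31)
-2*(K(-7, 1) + Z) = -2*(-3 - 31) = -2*(-34) = 68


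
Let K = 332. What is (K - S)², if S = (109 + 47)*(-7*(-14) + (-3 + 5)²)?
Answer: 242736400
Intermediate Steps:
S = 15912 (S = 156*(98 + 2²) = 156*(98 + 4) = 156*102 = 15912)
(K - S)² = (332 - 1*15912)² = (332 - 15912)² = (-15580)² = 242736400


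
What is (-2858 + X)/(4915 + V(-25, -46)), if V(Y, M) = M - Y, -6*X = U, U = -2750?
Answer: -7199/14682 ≈ -0.49033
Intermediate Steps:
X = 1375/3 (X = -1/6*(-2750) = 1375/3 ≈ 458.33)
(-2858 + X)/(4915 + V(-25, -46)) = (-2858 + 1375/3)/(4915 + (-46 - 1*(-25))) = -7199/(3*(4915 + (-46 + 25))) = -7199/(3*(4915 - 21)) = -7199/3/4894 = -7199/3*1/4894 = -7199/14682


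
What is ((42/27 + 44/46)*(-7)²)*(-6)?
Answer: -50960/69 ≈ -738.55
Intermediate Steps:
((42/27 + 44/46)*(-7)²)*(-6) = ((42*(1/27) + 44*(1/46))*49)*(-6) = ((14/9 + 22/23)*49)*(-6) = ((520/207)*49)*(-6) = (25480/207)*(-6) = -50960/69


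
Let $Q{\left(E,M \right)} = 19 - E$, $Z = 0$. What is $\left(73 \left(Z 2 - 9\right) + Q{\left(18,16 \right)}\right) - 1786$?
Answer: $-2442$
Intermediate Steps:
$\left(73 \left(Z 2 - 9\right) + Q{\left(18,16 \right)}\right) - 1786 = \left(73 \left(0 \cdot 2 - 9\right) + \left(19 - 18\right)\right) - 1786 = \left(73 \left(0 - 9\right) + \left(19 - 18\right)\right) - 1786 = \left(73 \left(-9\right) + 1\right) - 1786 = \left(-657 + 1\right) - 1786 = -656 - 1786 = -2442$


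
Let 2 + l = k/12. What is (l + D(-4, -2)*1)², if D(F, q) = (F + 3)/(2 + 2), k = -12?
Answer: 169/16 ≈ 10.563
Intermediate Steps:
D(F, q) = ¾ + F/4 (D(F, q) = (3 + F)/4 = (3 + F)*(¼) = ¾ + F/4)
l = -3 (l = -2 - 12/12 = -2 - 12*1/12 = -2 - 1 = -3)
(l + D(-4, -2)*1)² = (-3 + (¾ + (¼)*(-4))*1)² = (-3 + (¾ - 1)*1)² = (-3 - ¼*1)² = (-3 - ¼)² = (-13/4)² = 169/16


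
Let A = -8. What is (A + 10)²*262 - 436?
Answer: 612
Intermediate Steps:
(A + 10)²*262 - 436 = (-8 + 10)²*262 - 436 = 2²*262 - 436 = 4*262 - 436 = 1048 - 436 = 612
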